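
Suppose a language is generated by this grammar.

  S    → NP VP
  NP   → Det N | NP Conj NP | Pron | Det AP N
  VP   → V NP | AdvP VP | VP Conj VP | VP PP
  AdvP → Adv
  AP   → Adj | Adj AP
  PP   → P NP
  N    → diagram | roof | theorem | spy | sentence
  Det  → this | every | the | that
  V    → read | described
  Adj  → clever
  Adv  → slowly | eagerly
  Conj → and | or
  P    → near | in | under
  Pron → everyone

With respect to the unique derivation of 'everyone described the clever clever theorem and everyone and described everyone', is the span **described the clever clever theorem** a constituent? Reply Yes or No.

No

[S [NP [Pron everyone]] [VP [VP [V described] [NP [NP [Det the] [AP [Adj clever] [AP [Adj clever]]] [N theorem]] [Conj and] [NP [Pron everyone]]]] [Conj and] [VP [V described] [NP [Pron everyone]]]]]
The smallest constituent containing 'described the clever clever theorem' is the VP spanning 'described the clever clever theorem and everyone'; no single node in the tree dominates exactly the given words.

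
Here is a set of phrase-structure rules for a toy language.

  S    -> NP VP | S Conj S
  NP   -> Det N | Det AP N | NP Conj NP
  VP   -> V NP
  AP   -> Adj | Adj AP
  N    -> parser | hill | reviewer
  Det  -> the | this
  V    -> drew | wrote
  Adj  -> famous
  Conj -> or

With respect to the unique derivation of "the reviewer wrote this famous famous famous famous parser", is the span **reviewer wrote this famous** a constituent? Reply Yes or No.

No

[S [NP [Det the] [N reviewer]] [VP [V wrote] [NP [Det this] [AP [Adj famous] [AP [Adj famous] [AP [Adj famous] [AP [Adj famous]]]]] [N parser]]]]
The smallest constituent containing 'reviewer wrote this famous' is the S spanning 'the reviewer wrote this famous famous famous famous parser'; no single node in the tree dominates exactly the given words.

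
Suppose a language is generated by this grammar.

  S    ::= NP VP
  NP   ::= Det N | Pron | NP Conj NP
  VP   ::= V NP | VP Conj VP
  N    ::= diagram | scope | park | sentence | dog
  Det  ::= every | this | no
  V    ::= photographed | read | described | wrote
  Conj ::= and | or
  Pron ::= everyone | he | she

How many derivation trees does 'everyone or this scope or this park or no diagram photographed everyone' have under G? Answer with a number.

5

Two of the 5 distinct bracketings:
[S [NP [NP [Pron everyone]] [Conj or] [NP [NP [Det this] [N scope]] [Conj or] [NP [NP [Det this] [N park]] [Conj or] [NP [Det no] [N diagram]]]]] [VP [V photographed] [NP [Pron everyone]]]]
[S [NP [NP [Pron everyone]] [Conj or] [NP [NP [NP [Det this] [N scope]] [Conj or] [NP [Det this] [N park]]] [Conj or] [NP [Det no] [N diagram]]]] [VP [V photographed] [NP [Pron everyone]]]]
The trees differ in how a recursive rule is bracketed over the same span.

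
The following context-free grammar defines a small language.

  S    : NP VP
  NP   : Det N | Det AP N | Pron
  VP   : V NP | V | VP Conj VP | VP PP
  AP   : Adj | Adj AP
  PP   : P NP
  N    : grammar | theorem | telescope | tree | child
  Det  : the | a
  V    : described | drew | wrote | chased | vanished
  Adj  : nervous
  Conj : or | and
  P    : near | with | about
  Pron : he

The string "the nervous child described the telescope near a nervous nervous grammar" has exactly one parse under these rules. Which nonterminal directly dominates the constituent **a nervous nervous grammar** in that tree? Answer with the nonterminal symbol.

S
  NP
    Det: the
    AP
      Adj: nervous
    N: child
  VP
    VP
      V: described
      NP
        Det: the
        N: telescope
    PP
      P: near
      NP
        Det: a
        AP
          Adj: nervous
          AP
            Adj: nervous
        N: grammar
The span 'a nervous nervous grammar' is the NP node built by NP → Det AP N.
Its mother is the PP built by PP → P NP.

PP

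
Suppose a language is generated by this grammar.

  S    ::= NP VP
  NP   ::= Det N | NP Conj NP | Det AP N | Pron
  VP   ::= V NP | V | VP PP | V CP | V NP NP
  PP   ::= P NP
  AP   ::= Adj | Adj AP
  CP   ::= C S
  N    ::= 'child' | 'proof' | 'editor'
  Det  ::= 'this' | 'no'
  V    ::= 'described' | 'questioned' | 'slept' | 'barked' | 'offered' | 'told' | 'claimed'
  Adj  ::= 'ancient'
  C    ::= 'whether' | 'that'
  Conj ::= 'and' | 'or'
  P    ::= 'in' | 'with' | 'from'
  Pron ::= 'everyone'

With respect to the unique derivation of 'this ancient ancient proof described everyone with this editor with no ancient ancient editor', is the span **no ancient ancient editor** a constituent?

[S [NP [Det this] [AP [Adj ancient] [AP [Adj ancient]]] [N proof]] [VP [VP [VP [V described] [NP [Pron everyone]]] [PP [P with] [NP [Det this] [N editor]]]] [PP [P with] [NP [Det no] [AP [Adj ancient] [AP [Adj ancient]]] [N editor]]]]]
The words 'no ancient ancient editor' are exhaustively dominated by a single NP node (built by NP → Det AP N), so they form a constituent.

Yes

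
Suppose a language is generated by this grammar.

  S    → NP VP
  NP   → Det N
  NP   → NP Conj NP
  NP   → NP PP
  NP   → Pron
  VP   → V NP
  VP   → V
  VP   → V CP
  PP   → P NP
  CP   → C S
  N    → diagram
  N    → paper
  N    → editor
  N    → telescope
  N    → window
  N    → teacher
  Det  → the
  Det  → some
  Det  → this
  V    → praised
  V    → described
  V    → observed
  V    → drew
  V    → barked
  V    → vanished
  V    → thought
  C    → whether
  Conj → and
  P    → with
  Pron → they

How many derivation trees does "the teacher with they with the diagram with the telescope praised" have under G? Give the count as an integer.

5

Two of the 5 distinct bracketings:
[S [NP [NP [Det the] [N teacher]] [PP [P with] [NP [NP [Pron they]] [PP [P with] [NP [NP [Det the] [N diagram]] [PP [P with] [NP [Det the] [N telescope]]]]]]]] [VP [V praised]]]
[S [NP [NP [Det the] [N teacher]] [PP [P with] [NP [NP [NP [Pron they]] [PP [P with] [NP [Det the] [N diagram]]]] [PP [P with] [NP [Det the] [N telescope]]]]]] [VP [V praised]]]
The trees differ in how a recursive rule is bracketed over the same span.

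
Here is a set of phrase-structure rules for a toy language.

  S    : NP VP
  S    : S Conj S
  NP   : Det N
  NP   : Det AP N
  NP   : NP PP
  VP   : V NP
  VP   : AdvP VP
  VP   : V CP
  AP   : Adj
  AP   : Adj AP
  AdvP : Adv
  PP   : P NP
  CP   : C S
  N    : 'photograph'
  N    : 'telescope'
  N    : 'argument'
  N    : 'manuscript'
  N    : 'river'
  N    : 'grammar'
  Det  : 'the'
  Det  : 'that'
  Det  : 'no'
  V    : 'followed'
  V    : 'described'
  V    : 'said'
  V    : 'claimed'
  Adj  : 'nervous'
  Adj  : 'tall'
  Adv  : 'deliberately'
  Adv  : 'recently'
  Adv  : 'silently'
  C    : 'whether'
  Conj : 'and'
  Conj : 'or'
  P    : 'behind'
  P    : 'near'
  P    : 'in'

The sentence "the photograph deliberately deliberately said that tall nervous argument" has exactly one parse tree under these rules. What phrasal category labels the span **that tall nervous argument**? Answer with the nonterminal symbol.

S
  NP
    Det: the
    N: photograph
  VP
    AdvP
      Adv: deliberately
    VP
      AdvP
        Adv: deliberately
      VP
        V: said
        NP
          Det: that
          AP
            Adj: tall
            AP
              Adj: nervous
          N: argument
The span 'that tall nervous argument' is the NP node built by NP → Det AP N.

NP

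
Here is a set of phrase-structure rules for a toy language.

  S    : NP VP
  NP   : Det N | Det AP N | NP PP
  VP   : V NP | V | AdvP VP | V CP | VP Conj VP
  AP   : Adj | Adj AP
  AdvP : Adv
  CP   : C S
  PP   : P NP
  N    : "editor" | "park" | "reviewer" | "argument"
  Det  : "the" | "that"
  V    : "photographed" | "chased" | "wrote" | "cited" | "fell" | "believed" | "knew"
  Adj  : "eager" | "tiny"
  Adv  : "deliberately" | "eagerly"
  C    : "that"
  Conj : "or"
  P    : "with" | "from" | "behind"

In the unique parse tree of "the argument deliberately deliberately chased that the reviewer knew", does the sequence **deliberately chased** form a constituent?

No

[S [NP [Det the] [N argument]] [VP [AdvP [Adv deliberately]] [VP [AdvP [Adv deliberately]] [VP [V chased] [CP [C that] [S [NP [Det the] [N reviewer]] [VP [V knew]]]]]]]]
The smallest constituent containing 'deliberately chased' is the VP spanning 'deliberately chased that the reviewer knew'; no single node in the tree dominates exactly the given words.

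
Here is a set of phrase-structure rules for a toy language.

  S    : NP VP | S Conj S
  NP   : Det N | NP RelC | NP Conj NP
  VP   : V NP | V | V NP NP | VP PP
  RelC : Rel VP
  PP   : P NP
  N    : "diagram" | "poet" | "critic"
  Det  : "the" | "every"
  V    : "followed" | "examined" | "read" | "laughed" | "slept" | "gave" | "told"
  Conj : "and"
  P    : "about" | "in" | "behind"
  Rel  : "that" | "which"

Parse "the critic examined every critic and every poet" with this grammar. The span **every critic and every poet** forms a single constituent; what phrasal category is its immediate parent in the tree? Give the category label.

S
  NP
    Det: the
    N: critic
  VP
    V: examined
    NP
      NP
        Det: every
        N: critic
      Conj: and
      NP
        Det: every
        N: poet
The span 'every critic and every poet' is the NP node built by NP → NP Conj NP.
Its mother is the VP built by VP → V NP.

VP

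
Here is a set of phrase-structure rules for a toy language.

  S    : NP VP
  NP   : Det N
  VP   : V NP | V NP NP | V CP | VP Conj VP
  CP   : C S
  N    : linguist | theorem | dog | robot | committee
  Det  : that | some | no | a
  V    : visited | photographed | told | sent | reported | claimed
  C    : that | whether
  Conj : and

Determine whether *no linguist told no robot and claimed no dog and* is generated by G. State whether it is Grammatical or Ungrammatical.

For S → NP VP, the only prefix that parses as NP is 'no linguist', but the remainder 'told no robot and claimed no dog and' is not a VP under these rules.

Ungrammatical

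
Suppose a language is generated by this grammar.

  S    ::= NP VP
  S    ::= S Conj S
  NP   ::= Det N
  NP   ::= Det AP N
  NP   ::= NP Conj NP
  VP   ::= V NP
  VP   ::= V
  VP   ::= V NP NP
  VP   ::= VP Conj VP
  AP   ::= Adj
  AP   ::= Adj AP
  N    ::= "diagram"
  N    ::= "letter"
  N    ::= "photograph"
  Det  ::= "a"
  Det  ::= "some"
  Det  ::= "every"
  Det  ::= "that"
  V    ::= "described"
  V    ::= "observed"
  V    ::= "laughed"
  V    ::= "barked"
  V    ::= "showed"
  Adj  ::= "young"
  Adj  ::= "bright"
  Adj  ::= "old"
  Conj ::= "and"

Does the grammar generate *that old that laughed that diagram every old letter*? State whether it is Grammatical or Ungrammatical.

Ungrammatical

An Adj word can never sit immediately before a Det word in any string this grammar generates, so the substring 'old that' rules out a derivation.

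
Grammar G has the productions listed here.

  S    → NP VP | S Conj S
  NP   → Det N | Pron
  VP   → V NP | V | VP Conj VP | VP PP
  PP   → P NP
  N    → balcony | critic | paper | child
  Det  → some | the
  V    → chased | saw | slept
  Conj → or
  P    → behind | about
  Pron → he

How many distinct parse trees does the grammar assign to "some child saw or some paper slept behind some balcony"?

[S [S [NP [Det some] [N child]] [VP [V saw]]] [Conj or] [S [NP [Det some] [N paper]] [VP [VP [V slept]] [PP [P behind] [NP [Det some] [N balcony]]]]]]
No rule offers an alternative attachment or grouping for any span, so this is the only derivation.

1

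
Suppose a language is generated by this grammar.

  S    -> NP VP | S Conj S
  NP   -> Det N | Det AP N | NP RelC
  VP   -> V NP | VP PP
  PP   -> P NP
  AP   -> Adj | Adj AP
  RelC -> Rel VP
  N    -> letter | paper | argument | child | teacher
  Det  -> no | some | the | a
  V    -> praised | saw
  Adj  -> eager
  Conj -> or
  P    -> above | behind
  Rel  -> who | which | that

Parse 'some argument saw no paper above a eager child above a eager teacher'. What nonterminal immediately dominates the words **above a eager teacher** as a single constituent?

S
  NP
    Det: some
    N: argument
  VP
    VP
      VP
        V: saw
        NP
          Det: no
          N: paper
      PP
        P: above
        NP
          Det: a
          AP
            Adj: eager
          N: child
    PP
      P: above
      NP
        Det: a
        AP
          Adj: eager
        N: teacher
The span 'above a eager teacher' is the PP node built by PP → P NP.

PP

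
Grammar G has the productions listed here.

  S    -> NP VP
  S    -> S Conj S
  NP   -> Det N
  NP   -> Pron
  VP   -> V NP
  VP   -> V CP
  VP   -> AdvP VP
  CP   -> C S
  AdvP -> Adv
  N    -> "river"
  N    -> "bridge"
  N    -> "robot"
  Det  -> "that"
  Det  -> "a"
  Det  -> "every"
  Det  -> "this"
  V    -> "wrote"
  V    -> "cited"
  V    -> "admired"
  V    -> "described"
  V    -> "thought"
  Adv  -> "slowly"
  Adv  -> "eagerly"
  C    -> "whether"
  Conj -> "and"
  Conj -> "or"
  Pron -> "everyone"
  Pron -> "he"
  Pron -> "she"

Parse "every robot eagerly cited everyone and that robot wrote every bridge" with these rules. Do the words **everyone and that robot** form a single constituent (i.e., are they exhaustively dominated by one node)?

[S [S [NP [Det every] [N robot]] [VP [AdvP [Adv eagerly]] [VP [V cited] [NP [Pron everyone]]]]] [Conj and] [S [NP [Det that] [N robot]] [VP [V wrote] [NP [Det every] [N bridge]]]]]
The smallest constituent containing 'everyone and that robot' is the S spanning 'every robot eagerly cited everyone and that robot wrote every bridge'; no single node in the tree dominates exactly the given words.

No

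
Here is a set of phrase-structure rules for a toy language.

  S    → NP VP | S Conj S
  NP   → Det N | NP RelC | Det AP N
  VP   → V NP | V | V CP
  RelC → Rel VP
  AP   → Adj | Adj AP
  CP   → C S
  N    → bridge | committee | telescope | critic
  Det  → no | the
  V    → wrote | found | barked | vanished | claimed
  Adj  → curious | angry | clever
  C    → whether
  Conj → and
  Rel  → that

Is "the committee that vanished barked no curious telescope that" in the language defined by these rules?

For S → NP VP, every NP-prefix leaves a non-VP remainder: after 'the committee' the remainder is not a VP; after 'the committee that vanished' the remainder is not a VP. The alternative S rule S → S Conj S likewise has no satisfying split.

Ungrammatical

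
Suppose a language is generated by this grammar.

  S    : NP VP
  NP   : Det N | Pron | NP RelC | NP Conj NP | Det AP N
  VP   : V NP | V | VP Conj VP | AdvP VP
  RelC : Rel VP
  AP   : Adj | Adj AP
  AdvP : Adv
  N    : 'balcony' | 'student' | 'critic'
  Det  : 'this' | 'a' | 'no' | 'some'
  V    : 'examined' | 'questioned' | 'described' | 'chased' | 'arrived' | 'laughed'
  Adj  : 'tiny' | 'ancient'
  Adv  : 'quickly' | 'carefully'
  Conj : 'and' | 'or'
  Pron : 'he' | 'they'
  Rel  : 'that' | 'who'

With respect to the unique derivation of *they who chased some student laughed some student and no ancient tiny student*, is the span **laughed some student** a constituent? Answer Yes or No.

No

[S [NP [NP [Pron they]] [RelC [Rel who] [VP [V chased] [NP [Det some] [N student]]]]] [VP [V laughed] [NP [NP [Det some] [N student]] [Conj and] [NP [Det no] [AP [Adj ancient] [AP [Adj tiny]]] [N student]]]]]
The smallest constituent containing 'laughed some student' is the VP spanning 'laughed some student and no ancient tiny student'; no single node in the tree dominates exactly the given words.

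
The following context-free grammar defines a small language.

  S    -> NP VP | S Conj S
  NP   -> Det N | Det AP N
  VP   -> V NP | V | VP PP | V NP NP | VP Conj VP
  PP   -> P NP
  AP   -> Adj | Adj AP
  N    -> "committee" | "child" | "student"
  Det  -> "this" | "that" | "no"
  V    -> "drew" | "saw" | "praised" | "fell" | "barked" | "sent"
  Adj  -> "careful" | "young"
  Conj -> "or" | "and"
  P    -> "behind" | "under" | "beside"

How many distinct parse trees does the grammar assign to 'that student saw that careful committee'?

1

[S [NP [Det that] [N student]] [VP [V saw] [NP [Det that] [AP [Adj careful]] [N committee]]]]
No rule offers an alternative attachment or grouping for any span, so this is the only derivation.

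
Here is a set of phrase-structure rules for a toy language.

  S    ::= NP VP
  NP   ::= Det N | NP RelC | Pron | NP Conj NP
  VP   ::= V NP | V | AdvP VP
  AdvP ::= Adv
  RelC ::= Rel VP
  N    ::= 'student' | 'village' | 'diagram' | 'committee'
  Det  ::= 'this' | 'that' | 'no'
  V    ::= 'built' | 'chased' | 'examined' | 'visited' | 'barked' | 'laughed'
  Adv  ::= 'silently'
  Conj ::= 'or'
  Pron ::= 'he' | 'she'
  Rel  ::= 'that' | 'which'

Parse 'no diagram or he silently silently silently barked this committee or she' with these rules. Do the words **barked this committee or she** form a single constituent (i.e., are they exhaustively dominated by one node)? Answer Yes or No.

Yes

[S [NP [NP [Det no] [N diagram]] [Conj or] [NP [Pron he]]] [VP [AdvP [Adv silently]] [VP [AdvP [Adv silently]] [VP [AdvP [Adv silently]] [VP [V barked] [NP [NP [Det this] [N committee]] [Conj or] [NP [Pron she]]]]]]]]
The words 'barked this committee or she' are exhaustively dominated by a single VP node (built by VP → V NP), so they form a constituent.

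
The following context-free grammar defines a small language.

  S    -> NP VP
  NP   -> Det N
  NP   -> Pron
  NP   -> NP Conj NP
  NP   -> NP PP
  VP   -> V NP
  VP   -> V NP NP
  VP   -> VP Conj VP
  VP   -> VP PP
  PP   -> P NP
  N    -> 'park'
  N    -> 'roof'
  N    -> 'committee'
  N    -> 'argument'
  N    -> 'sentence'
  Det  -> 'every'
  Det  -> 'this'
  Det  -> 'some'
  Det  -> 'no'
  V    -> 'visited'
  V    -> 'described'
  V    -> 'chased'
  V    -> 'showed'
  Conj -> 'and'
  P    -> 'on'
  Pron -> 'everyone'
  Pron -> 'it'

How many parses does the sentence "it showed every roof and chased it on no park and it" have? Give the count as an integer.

Two of the 4 distinct bracketings:
[S [NP [Pron it]] [VP [VP [V showed] [NP [Det every] [N roof]]] [Conj and] [VP [V chased] [NP [NP [NP [Pron it]] [PP [P on] [NP [Det no] [N park]]]] [Conj and] [NP [Pron it]]]]]]
[S [NP [Pron it]] [VP [VP [V showed] [NP [Det every] [N roof]]] [Conj and] [VP [V chased] [NP [NP [Pron it]] [PP [P on] [NP [NP [Det no] [N park]] [Conj and] [NP [Pron it]]]]]]]]
The trees differ in how a recursive rule is bracketed over the same span.

4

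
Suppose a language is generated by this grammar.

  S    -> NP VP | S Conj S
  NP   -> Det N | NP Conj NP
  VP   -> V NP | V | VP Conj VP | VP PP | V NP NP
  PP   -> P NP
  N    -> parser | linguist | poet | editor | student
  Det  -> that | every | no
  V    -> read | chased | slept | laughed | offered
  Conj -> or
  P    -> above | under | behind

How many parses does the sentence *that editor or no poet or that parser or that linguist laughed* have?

Two of the 5 distinct bracketings:
[S [NP [NP [Det that] [N editor]] [Conj or] [NP [NP [Det no] [N poet]] [Conj or] [NP [NP [Det that] [N parser]] [Conj or] [NP [Det that] [N linguist]]]]] [VP [V laughed]]]
[S [NP [NP [Det that] [N editor]] [Conj or] [NP [NP [NP [Det no] [N poet]] [Conj or] [NP [Det that] [N parser]]] [Conj or] [NP [Det that] [N linguist]]]] [VP [V laughed]]]
The trees differ in how a recursive rule is bracketed over the same span.

5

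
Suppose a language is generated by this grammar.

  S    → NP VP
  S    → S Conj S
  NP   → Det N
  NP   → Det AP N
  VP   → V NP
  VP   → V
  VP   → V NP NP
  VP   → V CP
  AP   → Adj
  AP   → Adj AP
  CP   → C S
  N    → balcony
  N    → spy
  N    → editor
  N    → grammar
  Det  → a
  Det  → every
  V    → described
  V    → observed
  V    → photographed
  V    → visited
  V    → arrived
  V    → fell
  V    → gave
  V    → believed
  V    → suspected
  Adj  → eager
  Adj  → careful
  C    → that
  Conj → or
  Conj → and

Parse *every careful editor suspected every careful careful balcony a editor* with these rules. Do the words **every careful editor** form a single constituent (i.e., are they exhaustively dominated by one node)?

[S [NP [Det every] [AP [Adj careful]] [N editor]] [VP [V suspected] [NP [Det every] [AP [Adj careful] [AP [Adj careful]]] [N balcony]] [NP [Det a] [N editor]]]]
The words 'every careful editor' are exhaustively dominated by a single NP node (built by NP → Det AP N), so they form a constituent.

Yes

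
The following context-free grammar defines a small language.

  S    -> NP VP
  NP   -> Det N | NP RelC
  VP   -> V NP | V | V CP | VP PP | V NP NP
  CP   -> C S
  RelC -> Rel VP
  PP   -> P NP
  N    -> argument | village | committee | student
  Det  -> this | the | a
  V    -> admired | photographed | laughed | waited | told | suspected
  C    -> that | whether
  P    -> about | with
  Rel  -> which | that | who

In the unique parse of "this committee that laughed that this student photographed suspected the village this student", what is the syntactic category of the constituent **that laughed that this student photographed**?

RelC

[S [NP [NP [Det this] [N committee]] [RelC [Rel that] [VP [V laughed] [CP [C that] [S [NP [Det this] [N student]] [VP [V photographed]]]]]]] [VP [V suspected] [NP [Det the] [N village]] [NP [Det this] [N student]]]]
The span 'that laughed that this student photographed' is the RelC node built by RelC → Rel VP.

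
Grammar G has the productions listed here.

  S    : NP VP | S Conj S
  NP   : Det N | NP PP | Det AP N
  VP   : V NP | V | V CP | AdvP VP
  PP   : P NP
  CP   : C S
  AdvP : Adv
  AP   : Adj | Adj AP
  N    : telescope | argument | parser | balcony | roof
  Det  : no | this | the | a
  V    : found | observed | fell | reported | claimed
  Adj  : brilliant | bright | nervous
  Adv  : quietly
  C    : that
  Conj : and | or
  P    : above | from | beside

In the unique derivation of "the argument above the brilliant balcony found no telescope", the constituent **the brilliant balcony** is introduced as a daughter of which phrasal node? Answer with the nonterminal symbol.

PP

S
  NP
    NP
      Det: the
      N: argument
    PP
      P: above
      NP
        Det: the
        AP
          Adj: brilliant
        N: balcony
  VP
    V: found
    NP
      Det: no
      N: telescope
The span 'the brilliant balcony' is the NP node built by NP → Det AP N.
Its mother is the PP built by PP → P NP.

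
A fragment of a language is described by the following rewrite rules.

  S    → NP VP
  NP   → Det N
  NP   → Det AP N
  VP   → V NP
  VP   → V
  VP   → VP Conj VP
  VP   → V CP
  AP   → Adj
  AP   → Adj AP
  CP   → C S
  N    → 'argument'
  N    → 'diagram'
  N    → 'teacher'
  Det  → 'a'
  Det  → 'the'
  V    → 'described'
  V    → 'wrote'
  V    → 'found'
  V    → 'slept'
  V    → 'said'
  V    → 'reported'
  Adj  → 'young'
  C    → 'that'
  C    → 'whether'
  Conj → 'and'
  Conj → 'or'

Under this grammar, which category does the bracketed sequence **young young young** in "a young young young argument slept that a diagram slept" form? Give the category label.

AP

S
  NP
    Det: a
    AP
      Adj: young
      AP
        Adj: young
        AP
          Adj: young
    N: argument
  VP
    V: slept
    CP
      C: that
      S
        NP
          Det: a
          N: diagram
        VP
          V: slept
The span 'young young young' is the AP node built by AP → Adj AP.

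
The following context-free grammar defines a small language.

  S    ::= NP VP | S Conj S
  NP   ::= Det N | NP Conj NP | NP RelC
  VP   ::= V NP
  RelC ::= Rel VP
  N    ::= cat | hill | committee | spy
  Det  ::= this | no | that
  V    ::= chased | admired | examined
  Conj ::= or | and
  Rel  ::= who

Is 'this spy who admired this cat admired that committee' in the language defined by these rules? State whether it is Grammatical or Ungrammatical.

Grammatical

S
  NP
    NP
      Det: this
      N: spy
    RelC
      Rel: who
      VP
        V: admired
        NP
          Det: this
          N: cat
  VP
    V: admired
    NP
      Det: that
      N: committee
Each bracket corresponds to one application of a listed rule, so the string is derivable from S.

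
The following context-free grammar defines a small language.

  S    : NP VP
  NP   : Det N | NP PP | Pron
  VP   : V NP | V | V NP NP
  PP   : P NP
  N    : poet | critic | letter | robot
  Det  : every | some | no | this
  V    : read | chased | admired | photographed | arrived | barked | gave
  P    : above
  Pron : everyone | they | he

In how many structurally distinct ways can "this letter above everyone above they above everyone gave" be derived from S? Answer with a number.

Two of the 5 distinct bracketings:
[S [NP [NP [Det this] [N letter]] [PP [P above] [NP [NP [Pron everyone]] [PP [P above] [NP [NP [Pron they]] [PP [P above] [NP [Pron everyone]]]]]]]] [VP [V gave]]]
[S [NP [NP [Det this] [N letter]] [PP [P above] [NP [NP [NP [Pron everyone]] [PP [P above] [NP [Pron they]]]] [PP [P above] [NP [Pron everyone]]]]]] [VP [V gave]]]
The trees differ in how a recursive rule is bracketed over the same span.

5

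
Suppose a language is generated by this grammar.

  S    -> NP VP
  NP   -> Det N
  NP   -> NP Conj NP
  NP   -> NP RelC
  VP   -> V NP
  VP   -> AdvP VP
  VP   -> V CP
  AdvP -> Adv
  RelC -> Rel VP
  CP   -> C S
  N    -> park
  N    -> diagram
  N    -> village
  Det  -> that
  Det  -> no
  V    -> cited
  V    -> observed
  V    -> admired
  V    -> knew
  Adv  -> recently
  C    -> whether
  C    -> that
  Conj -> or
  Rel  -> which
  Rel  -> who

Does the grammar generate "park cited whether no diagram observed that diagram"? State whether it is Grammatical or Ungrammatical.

For S → NP VP, no prefix of the string parses as an NP.

Ungrammatical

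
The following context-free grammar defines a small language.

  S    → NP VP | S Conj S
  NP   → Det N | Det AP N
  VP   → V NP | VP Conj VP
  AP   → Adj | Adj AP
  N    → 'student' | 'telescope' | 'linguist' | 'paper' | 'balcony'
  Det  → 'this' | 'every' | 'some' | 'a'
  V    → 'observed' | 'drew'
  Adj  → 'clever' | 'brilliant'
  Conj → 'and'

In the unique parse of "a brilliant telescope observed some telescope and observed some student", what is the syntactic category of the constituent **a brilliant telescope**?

NP

[S [NP [Det a] [AP [Adj brilliant]] [N telescope]] [VP [VP [V observed] [NP [Det some] [N telescope]]] [Conj and] [VP [V observed] [NP [Det some] [N student]]]]]
The span 'a brilliant telescope' is the NP node built by NP → Det AP N.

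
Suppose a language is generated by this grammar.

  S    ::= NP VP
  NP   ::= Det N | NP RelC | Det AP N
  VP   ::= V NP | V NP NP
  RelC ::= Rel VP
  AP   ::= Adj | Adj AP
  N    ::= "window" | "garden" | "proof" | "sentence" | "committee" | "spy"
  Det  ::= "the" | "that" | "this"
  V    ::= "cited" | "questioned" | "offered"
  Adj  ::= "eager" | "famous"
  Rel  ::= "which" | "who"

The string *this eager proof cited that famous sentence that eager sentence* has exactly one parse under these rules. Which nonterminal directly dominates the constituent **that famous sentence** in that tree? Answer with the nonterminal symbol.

[S [NP [Det this] [AP [Adj eager]] [N proof]] [VP [V cited] [NP [Det that] [AP [Adj famous]] [N sentence]] [NP [Det that] [AP [Adj eager]] [N sentence]]]]
The span 'that famous sentence' is the NP node built by NP → Det AP N.
Its mother is the VP built by VP → V NP NP.

VP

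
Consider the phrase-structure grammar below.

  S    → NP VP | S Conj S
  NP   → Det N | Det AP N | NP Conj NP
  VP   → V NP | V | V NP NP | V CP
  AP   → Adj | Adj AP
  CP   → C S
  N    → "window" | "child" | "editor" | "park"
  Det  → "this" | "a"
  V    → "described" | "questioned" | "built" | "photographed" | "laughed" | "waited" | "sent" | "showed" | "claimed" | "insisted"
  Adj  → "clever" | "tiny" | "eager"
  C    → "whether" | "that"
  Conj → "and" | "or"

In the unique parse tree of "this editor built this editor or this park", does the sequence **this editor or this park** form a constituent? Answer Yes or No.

[S [NP [Det this] [N editor]] [VP [V built] [NP [NP [Det this] [N editor]] [Conj or] [NP [Det this] [N park]]]]]
The words 'this editor or this park' are exhaustively dominated by a single NP node (built by NP → NP Conj NP), so they form a constituent.

Yes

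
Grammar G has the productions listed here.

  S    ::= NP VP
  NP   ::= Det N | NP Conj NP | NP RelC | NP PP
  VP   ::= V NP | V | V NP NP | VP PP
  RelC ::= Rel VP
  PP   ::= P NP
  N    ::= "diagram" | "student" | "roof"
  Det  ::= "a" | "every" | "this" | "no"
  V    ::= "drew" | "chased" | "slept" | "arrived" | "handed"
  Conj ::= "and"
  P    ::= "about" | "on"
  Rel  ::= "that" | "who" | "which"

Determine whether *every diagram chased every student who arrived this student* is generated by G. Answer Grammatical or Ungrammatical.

S
  NP
    Det: every
    N: diagram
  VP
    V: chased
    NP
      NP
        Det: every
        N: student
      RelC
        Rel: who
        VP
          V: arrived
          NP
            Det: this
            N: student
Every word is introduced by a lexical rule and the phrasal rules combine the resulting categories into a single S.

Grammatical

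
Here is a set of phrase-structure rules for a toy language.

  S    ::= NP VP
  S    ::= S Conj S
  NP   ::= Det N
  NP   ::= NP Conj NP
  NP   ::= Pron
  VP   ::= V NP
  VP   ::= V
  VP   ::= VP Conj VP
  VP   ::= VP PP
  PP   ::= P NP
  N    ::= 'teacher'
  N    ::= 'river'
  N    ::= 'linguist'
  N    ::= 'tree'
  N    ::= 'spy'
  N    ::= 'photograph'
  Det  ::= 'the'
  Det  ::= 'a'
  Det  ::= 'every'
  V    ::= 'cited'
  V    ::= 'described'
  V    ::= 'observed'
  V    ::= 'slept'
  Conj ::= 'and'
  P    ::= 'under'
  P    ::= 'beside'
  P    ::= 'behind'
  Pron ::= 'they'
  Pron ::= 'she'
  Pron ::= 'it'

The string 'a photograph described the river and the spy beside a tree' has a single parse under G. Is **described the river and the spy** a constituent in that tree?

Yes

[S [NP [Det a] [N photograph]] [VP [VP [V described] [NP [NP [Det the] [N river]] [Conj and] [NP [Det the] [N spy]]]] [PP [P beside] [NP [Det a] [N tree]]]]]
The words 'described the river and the spy' are exhaustively dominated by a single VP node (built by VP → V NP), so they form a constituent.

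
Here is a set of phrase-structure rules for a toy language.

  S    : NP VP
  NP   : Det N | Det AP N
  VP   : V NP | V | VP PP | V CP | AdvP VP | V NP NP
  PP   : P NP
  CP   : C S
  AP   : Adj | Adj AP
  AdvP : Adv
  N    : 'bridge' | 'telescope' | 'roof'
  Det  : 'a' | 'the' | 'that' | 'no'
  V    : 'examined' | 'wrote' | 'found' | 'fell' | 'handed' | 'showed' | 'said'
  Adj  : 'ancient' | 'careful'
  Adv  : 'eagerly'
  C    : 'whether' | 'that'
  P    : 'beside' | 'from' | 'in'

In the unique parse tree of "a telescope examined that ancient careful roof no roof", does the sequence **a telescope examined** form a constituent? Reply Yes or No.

No

[S [NP [Det a] [N telescope]] [VP [V examined] [NP [Det that] [AP [Adj ancient] [AP [Adj careful]]] [N roof]] [NP [Det no] [N roof]]]]
The smallest constituent containing 'a telescope examined' is the S spanning 'a telescope examined that ancient careful roof no roof'; no single node in the tree dominates exactly the given words.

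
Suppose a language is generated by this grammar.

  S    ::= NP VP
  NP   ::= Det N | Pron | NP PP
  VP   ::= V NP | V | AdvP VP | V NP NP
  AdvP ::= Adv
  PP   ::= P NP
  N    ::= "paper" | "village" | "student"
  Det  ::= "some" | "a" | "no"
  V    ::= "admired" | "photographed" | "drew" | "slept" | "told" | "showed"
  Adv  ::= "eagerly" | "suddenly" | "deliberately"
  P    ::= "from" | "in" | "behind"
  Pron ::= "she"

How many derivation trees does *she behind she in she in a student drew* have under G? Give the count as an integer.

Two of the 5 distinct bracketings:
[S [NP [NP [Pron she]] [PP [P behind] [NP [NP [Pron she]] [PP [P in] [NP [NP [Pron she]] [PP [P in] [NP [Det a] [N student]]]]]]]] [VP [V drew]]]
[S [NP [NP [Pron she]] [PP [P behind] [NP [NP [NP [Pron she]] [PP [P in] [NP [Pron she]]]] [PP [P in] [NP [Det a] [N student]]]]]] [VP [V drew]]]
The trees differ in how a recursive rule is bracketed over the same span.

5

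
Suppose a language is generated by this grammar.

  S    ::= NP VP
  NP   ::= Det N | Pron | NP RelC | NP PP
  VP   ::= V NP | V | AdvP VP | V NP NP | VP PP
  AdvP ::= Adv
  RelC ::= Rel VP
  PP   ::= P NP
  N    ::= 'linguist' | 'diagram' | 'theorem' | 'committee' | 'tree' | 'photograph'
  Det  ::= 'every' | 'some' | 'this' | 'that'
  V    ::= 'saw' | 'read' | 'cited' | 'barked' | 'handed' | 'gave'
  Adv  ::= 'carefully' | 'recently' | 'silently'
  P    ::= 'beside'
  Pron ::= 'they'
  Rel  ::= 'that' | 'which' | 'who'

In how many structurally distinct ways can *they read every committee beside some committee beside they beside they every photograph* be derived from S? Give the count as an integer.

5

Two of the 5 distinct bracketings:
[S [NP [Pron they]] [VP [V read] [NP [NP [Det every] [N committee]] [PP [P beside] [NP [NP [Det some] [N committee]] [PP [P beside] [NP [NP [Pron they]] [PP [P beside] [NP [Pron they]]]]]]]] [NP [Det every] [N photograph]]]]
[S [NP [Pron they]] [VP [V read] [NP [NP [Det every] [N committee]] [PP [P beside] [NP [NP [NP [Det some] [N committee]] [PP [P beside] [NP [Pron they]]]] [PP [P beside] [NP [Pron they]]]]]] [NP [Det every] [N photograph]]]]
The trees differ in how a recursive rule is bracketed over the same span.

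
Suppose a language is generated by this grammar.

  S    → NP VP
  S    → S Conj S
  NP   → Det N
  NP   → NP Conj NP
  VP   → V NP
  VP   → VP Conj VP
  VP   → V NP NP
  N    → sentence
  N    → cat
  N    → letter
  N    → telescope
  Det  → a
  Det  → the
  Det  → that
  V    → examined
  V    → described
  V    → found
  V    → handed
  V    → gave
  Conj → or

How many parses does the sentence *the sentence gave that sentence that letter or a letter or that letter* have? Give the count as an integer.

The two bracketings:
[S [NP [Det the] [N sentence]] [VP [V gave] [NP [Det that] [N sentence]] [NP [NP [Det that] [N letter]] [Conj or] [NP [NP [Det a] [N letter]] [Conj or] [NP [Det that] [N letter]]]]]]
[S [NP [Det the] [N sentence]] [VP [V gave] [NP [Det that] [N sentence]] [NP [NP [NP [Det that] [N letter]] [Conj or] [NP [Det a] [N letter]]] [Conj or] [NP [Det that] [N letter]]]]]
The trees differ in how a recursive rule is bracketed over the same span.

2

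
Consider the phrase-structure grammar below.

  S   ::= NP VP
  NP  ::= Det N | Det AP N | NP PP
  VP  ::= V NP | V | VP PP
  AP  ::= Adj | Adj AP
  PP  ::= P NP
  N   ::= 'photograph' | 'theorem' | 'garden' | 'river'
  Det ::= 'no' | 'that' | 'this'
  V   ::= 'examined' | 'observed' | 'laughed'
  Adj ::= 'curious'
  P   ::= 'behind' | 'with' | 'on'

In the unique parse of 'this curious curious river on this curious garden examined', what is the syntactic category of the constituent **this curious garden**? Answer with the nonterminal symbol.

[S [NP [NP [Det this] [AP [Adj curious] [AP [Adj curious]]] [N river]] [PP [P on] [NP [Det this] [AP [Adj curious]] [N garden]]]] [VP [V examined]]]
The span 'this curious garden' is the NP node built by NP → Det AP N.

NP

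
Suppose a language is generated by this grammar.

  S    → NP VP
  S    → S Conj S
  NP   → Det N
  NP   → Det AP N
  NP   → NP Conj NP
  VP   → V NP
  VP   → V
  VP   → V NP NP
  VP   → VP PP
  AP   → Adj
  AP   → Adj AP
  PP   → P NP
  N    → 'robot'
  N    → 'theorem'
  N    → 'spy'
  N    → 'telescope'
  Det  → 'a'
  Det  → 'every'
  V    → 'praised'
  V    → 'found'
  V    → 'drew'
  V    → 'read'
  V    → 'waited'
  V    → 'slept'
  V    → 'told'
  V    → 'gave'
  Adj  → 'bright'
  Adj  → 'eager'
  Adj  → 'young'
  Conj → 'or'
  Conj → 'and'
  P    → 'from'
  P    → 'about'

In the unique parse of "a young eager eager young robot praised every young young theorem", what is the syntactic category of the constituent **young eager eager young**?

AP

S
  NP
    Det: a
    AP
      Adj: young
      AP
        Adj: eager
        AP
          Adj: eager
          AP
            Adj: young
    N: robot
  VP
    V: praised
    NP
      Det: every
      AP
        Adj: young
        AP
          Adj: young
      N: theorem
The span 'young eager eager young' is the AP node built by AP → Adj AP.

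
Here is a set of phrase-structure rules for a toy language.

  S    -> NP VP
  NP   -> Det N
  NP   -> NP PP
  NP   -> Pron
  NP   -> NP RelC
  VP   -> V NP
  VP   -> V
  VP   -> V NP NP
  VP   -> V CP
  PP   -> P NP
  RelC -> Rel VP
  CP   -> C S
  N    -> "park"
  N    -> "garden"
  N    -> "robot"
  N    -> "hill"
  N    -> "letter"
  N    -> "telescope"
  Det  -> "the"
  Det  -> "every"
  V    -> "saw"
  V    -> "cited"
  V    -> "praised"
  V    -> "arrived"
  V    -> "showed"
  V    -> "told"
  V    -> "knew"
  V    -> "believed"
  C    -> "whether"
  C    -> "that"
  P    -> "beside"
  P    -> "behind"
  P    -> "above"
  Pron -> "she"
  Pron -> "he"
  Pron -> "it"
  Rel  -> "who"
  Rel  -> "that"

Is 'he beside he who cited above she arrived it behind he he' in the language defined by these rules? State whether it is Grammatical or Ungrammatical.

Grammatical

S
  NP
    NP
      Pron: he
    PP
      P: beside
      NP
        NP
          NP
            Pron: he
          RelC
            Rel: who
            VP
              V: cited
        PP
          P: above
          NP
            Pron: she
  VP
    V: arrived
    NP
      NP
        Pron: it
      PP
        P: behind
        NP
          Pron: he
    NP
      Pron: he
The bracketing above is licensed at every node by one of the given productions, with S at the root.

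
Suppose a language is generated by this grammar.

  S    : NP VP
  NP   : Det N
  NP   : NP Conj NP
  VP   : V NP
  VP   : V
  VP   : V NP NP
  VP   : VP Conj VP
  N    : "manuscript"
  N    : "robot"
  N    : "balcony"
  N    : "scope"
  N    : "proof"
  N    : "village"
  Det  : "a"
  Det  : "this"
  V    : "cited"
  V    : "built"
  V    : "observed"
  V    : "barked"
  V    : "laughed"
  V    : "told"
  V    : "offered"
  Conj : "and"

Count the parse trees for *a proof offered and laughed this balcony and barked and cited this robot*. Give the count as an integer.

Two of the 5 distinct bracketings:
[S [NP [Det a] [N proof]] [VP [VP [V offered]] [Conj and] [VP [VP [V laughed] [NP [Det this] [N balcony]]] [Conj and] [VP [VP [V barked]] [Conj and] [VP [V cited] [NP [Det this] [N robot]]]]]]]
[S [NP [Det a] [N proof]] [VP [VP [V offered]] [Conj and] [VP [VP [VP [V laughed] [NP [Det this] [N balcony]]] [Conj and] [VP [V barked]]] [Conj and] [VP [V cited] [NP [Det this] [N robot]]]]]]
The trees differ in how a recursive rule is bracketed over the same span.

5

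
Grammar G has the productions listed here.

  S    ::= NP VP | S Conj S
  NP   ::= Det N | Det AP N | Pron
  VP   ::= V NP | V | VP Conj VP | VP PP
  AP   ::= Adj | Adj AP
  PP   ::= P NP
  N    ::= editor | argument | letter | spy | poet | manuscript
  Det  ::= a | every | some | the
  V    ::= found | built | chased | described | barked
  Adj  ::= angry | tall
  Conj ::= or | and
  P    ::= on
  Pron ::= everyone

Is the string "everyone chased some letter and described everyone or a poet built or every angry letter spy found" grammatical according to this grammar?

An N word can never sit immediately before an N word in any string this grammar generates, so the substring 'letter spy' rules out a derivation.

Ungrammatical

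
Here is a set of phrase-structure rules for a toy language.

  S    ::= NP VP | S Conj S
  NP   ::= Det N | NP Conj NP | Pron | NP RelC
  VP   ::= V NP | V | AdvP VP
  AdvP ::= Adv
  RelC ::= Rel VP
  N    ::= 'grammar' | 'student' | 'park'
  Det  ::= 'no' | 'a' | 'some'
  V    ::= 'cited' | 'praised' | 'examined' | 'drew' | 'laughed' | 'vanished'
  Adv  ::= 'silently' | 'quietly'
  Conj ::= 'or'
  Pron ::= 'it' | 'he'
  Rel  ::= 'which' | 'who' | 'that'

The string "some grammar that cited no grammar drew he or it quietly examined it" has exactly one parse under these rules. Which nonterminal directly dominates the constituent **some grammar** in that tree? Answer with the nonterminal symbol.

S
  S
    NP
      NP
        Det: some
        N: grammar
      RelC
        Rel: that
        VP
          V: cited
          NP
            Det: no
            N: grammar
    VP
      V: drew
      NP
        Pron: he
  Conj: or
  S
    NP
      Pron: it
    VP
      AdvP
        Adv: quietly
      VP
        V: examined
        NP
          Pron: it
The span 'some grammar' is the NP node built by NP → Det N.
Its mother is the NP built by NP → NP RelC.

NP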